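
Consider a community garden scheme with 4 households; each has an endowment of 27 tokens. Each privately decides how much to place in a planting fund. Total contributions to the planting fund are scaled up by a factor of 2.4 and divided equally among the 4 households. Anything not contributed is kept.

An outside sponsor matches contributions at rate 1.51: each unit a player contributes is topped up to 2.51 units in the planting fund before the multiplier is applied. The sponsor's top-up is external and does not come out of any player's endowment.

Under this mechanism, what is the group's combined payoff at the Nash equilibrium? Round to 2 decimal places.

650.59 tokens

Under the mechanism each unit contributed yields 2.4 × 2.51 / 4 = 1.5060 back to its contributor per unit of net cost, which exceeds 1, making full contribution the dominant choice for everyone.
At the Nash equilibrium everyone contributes 27. Group total payoff = 2.4 × 2.51 × 108 = 650.59.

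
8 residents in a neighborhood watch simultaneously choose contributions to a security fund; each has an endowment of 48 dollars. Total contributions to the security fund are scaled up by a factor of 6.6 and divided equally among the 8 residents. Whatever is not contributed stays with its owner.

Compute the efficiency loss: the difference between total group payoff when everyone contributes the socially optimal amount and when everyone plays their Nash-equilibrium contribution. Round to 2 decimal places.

Each contributed unit returns 6.6/8 = 0.8250 to its contributor — below 1 — so contributing 0 is dominant for every player. At the Nash equilibrium everyone keeps their 48, and the group total is 8 × 48 = 384.
Each contributed unit returns 6.600 to the group as a whole (0.8250 to each of 8 players), which exceeds 1, so the social optimum is full contribution: group total = 6.600 × 384 = 2534.40.
Efficiency loss = 2534.40 − 384 = 2150.40.

2150.40 dollars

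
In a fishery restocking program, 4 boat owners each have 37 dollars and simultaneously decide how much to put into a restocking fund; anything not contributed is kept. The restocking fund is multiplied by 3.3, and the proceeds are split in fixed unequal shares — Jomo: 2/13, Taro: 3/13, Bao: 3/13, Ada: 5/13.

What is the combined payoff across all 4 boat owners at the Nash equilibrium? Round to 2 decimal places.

233.10 dollars

Player j's private return per contributed unit is 3.3 × (j's share). Contributing is weakly dominant for j when that share is at least 1/3.3 = 0.3030, and contributing 0 is dominant otherwise.
Ada alone (share 5/13) is above the threshold, contributing 37; the remaining 3 contribute 0. Total contributed: 37.
The restocking fund pays out 3.3 × 37 = 122.10 in total (split across the unequal shares, but the aggregate is all that matters for the group sum).
The 3 free-riders keep 37 each, adding 111. Group total = 111 + 122.10 = 233.10.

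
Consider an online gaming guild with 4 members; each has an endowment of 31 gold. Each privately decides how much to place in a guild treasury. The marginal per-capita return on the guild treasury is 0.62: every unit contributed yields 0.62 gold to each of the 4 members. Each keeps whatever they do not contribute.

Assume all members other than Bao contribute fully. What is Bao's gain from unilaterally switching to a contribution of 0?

11.78 gold

Switching from a contribution of 31 to 0 lets Bao keep an extra 31 gold, but lowers the guild treasury by 31, which costs Bao their own share of that drop: 0.62 × 31 = 19.22.
Net gain = 31 − 19.22 = 11.78. The private return per contributed unit (0.62) is below 1, so free-riding is indeed the best response regardless of what the others do.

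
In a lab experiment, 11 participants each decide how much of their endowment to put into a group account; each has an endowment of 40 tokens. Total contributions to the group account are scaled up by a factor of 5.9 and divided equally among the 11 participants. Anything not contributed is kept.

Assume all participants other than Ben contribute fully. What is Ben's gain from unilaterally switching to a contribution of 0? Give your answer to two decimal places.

Switching from a contribution of 40 to 0 lets Ben keep an extra 40 tokens, but lowers the group account by 40, which costs Ben their own share of that drop: 5.9/11 × 40 = 21.45.
Net gain = 40 − 21.45 = 18.55. The private return per contributed unit (0.5364) is below 1, so free-riding is indeed the best response regardless of what the others do.

18.55 tokens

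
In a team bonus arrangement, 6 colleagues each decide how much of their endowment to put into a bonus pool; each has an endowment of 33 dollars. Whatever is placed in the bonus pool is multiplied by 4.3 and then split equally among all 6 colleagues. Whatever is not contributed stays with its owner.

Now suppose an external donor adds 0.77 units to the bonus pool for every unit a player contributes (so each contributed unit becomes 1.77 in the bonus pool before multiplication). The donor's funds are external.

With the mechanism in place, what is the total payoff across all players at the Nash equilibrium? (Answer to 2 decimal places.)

1506.98 dollars

With the mechanism, a contributed unit returns 4.3 × 1.77 / 6 = 1.2685 per unit of net cost to the contributor — now above 1 — so contributing fully is weakly dominant for every player.
So the Nash equilibrium is full contribution by all 6; the group earns 4.3 × 1.77 × 198 = 1506.98.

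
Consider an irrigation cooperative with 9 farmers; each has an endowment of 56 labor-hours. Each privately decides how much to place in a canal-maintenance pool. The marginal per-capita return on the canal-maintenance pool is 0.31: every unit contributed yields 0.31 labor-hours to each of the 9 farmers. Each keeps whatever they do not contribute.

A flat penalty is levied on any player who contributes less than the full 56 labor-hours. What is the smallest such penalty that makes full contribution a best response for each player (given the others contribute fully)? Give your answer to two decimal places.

38.64 labor-hours

Given the others contribute fully, the best deviation is to contribute 0 (any partial contribution still incurs the fine and gives up units whose private return 0.31 is below 1).
Deviating from 56 to 0 saves 56 labor-hours but forfeits the deviator's share of the drop in the canal-maintenance pool: 0.31 × 56 = 17.36.
So the deviation gain is 56 − 17.36 = 38.64, and the fine must be at least 38.64 labor-hours to wipe it out.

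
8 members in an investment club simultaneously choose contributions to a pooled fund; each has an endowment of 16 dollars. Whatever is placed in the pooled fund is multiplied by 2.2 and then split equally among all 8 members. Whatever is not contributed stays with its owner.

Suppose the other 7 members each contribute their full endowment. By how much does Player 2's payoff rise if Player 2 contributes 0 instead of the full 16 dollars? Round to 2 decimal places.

11.60 dollars

Switching from a contribution of 16 to 0 lets Player 2 keep an extra 16 dollars, but lowers the pooled fund by 16, which costs Player 2 their own share of that drop: 2.2/8 × 16 = 4.40.
Net gain = 16 − 4.40 = 11.60. The private return per contributed unit (0.2750) is below 1, so free-riding is indeed the best response regardless of what the others do.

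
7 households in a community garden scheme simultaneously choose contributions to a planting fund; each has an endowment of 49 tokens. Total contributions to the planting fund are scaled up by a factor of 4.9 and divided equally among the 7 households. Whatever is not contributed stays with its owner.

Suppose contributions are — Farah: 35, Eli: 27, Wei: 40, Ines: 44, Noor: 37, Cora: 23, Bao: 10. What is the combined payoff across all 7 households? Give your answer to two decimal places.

Total contributed: 35 + 27 + 40 + 44 + 37 + 23 + 10 = 216; total kept: 7 × 49 − 216 = 127.
The planting fund pays out 4.9 × 216 = 1058.40 in aggregate.
Group total = 127 + 1058.40 = 1185.40.

1185.40 tokens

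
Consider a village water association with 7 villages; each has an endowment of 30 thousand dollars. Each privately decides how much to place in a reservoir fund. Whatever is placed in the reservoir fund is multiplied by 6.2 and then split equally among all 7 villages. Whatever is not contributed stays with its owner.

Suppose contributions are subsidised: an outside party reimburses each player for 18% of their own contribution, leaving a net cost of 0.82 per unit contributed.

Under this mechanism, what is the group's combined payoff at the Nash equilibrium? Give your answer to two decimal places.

The effective private return per unit is now (6.2/7) / 0.82 = 1.0801 > 1, so every player's dominant strategy flips to full contribution.
At the Nash equilibrium everyone contributes 30. Group total payoff = 7 × (30 × 0.18 + 6.2 × 30) = 1339.80.

1339.80 thousand dollars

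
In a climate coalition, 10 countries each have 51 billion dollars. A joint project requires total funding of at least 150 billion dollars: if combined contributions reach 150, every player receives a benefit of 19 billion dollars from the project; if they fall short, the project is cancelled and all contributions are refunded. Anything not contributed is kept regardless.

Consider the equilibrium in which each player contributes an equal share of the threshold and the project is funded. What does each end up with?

Equal share of the threshold: 150/10 = 15.
At this profile no one gains by cutting their contribution: any cut drops the total below 150, the project is cancelled, contributions are refunded, and the deviator ends with 51, which is less than 51 − 15 + 19 = 55. Contributing more than 15 just wastes the excess. So contributing exactly 15 is a best response.
Each player's payoff: 51 − 15 + 19 = 55.

55 billion dollars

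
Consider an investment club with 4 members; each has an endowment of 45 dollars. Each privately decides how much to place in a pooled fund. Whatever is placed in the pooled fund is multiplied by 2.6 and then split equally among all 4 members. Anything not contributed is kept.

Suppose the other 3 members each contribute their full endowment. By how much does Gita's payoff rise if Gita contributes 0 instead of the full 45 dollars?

15.75 dollars

Switching from a contribution of 45 to 0 lets Gita keep an extra 45 dollars, but lowers the pooled fund by 45, which costs Gita their own share of that drop: 2.6/4 × 45 = 29.25.
Net gain = 45 − 29.25 = 15.75. The private return per contributed unit (0.6500) is below 1, so free-riding is indeed the best response regardless of what the others do.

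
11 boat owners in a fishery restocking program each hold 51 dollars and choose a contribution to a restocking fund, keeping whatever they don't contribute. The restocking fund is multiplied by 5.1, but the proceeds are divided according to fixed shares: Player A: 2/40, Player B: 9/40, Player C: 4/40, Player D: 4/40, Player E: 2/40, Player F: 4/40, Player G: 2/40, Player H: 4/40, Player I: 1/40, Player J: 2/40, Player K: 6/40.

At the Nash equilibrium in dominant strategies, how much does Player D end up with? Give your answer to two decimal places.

A player with share s gets back 5.1·s per unit contributed, so full contribution is dominant for anyone with s > 1/5.1 = 0.1961 and zero contribution is dominant for anyone below.
Player B alone (share 9/40) is above the threshold, contributing 51; the remaining 10 contribute 0. Total contributed: 51.
Player D keeps 51 and receives 5.1 × 51 × 4/40 = 26.01 from the restocking fund, for a payoff of 77.01.

77.01 dollars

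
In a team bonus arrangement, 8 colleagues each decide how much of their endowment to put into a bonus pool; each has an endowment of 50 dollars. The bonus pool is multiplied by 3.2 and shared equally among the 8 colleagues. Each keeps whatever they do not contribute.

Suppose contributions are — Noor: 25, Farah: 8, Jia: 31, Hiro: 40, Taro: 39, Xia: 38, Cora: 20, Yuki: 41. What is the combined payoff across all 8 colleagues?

Total contributed: 25 + 8 + 31 + 40 + 39 + 38 + 20 + 41 = 242; total kept: 8 × 50 − 242 = 158.
The bonus pool pays out 3.2 × 242 = 774.40 in aggregate.
Group total = 158 + 774.40 = 932.40.

932.40 dollars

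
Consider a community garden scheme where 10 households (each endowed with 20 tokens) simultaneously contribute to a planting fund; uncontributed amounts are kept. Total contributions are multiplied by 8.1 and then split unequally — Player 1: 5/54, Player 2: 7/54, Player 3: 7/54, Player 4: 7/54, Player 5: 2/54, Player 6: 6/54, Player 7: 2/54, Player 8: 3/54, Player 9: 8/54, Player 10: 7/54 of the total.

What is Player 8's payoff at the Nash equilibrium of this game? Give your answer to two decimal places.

Player j's private return per contributed unit is 8.1 × (j's share). Contributing is weakly dominant for j when that share is at least 1/8.1 = 0.1235, and contributing 0 is dominant otherwise.
The shares above 0.1235 belong to Player 2, Player 3, Player 4, Player 9 and Player 10, contributing 20 each; the remaining 5 contribute 0. Total contributed: 100.
Player 8 keeps 20 and receives 8.1 × 100 × 3/54 = 45.00 from the planting fund, for a payoff of 65.00.

65.00 tokens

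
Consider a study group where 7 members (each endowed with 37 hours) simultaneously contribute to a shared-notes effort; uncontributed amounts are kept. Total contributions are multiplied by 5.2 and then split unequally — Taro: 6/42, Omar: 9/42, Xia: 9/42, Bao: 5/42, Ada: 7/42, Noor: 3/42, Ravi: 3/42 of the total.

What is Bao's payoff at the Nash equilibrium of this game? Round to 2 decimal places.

82.81 hours

Each unit j contributes comes back to j as 5.2 × (j's share), so j prefers to contribute only if that share exceeds 1/5.2 = 0.1923; otherwise keeping the unit dominates.
The shares above 0.1923 belong to Omar and Xia, contributing 37 each; the remaining 5 contribute 0. Total contributed: 74.
Bao keeps 37 and receives 5.2 × 74 × 5/42 = 45.81 from the shared-notes effort, for a payoff of 82.81.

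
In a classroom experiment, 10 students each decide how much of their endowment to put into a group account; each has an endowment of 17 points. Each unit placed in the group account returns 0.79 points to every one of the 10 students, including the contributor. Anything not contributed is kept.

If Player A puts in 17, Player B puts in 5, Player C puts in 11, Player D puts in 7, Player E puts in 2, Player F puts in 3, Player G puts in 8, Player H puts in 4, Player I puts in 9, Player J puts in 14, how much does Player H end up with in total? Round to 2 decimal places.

Total contributed: 17 + 5 + 11 + 7 + 2 + 3 + 8 + 4 + 9 + 14 = 80.
Each receives 0.79 × 80 = 63.20 from the group account.
Player H keeps 17 − 4 = 13, so Player H's payoff is 13 + 63.20 = 76.20.

76.20 points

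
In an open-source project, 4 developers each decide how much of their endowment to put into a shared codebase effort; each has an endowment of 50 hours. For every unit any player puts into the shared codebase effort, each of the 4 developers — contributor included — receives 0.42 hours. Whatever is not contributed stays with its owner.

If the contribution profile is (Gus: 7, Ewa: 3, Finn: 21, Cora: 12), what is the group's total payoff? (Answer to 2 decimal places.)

Total contributed: 7 + 3 + 21 + 12 = 43; total kept: 4 × 50 − 43 = 157.
The shared codebase effort pays out 0.42 × 4 × 43 = 72.24 in aggregate.
Group total = 157 + 72.24 = 229.24.

229.24 hours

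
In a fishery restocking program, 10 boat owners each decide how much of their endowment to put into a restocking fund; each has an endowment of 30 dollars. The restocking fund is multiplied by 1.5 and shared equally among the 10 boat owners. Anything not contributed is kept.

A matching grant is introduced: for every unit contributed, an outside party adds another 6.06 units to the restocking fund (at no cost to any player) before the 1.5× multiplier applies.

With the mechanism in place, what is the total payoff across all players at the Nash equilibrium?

Under the mechanism each unit contributed yields 1.5 × 7.06 / 10 = 1.0590 back to its contributor per unit of net cost, which exceeds 1, making full contribution the dominant choice for everyone.
At the Nash equilibrium everyone contributes 30. Group total payoff = 1.5 × 7.06 × 300 = 3177.00.

3177.00 dollars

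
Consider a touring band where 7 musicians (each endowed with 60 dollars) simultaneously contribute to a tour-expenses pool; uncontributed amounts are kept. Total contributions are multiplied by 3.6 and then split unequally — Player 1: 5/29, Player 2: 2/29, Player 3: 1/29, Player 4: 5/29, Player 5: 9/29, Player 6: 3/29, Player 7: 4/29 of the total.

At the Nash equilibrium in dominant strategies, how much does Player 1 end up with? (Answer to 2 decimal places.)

97.24 dollars

For player j, contributing a unit is worthwhile iff 3.6 × (j's share) ≥ 1, i.e. iff j's share is at least 0.2778.
The only share above 0.2778 is Player 5's 9/29, contributing 60; the remaining 6 contribute 0. Total contributed: 60.
Player 1 keeps 60 and receives 3.6 × 60 × 5/29 = 37.24 from the tour-expenses pool, for a payoff of 97.24.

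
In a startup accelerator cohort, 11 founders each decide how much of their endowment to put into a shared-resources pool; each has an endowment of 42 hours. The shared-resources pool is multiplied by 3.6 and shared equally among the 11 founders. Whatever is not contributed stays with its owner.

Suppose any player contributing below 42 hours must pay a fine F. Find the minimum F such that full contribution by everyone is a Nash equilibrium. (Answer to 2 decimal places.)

28.25 hours

Given the others contribute fully, the best deviation is to contribute 0 (any partial contribution still incurs the fine and gives up units whose private return 0.3273 is below 1).
Deviating from 42 to 0 saves 42 hours but forfeits the deviator's share of the drop in the shared-resources pool: 3.6/11 × 42 = 13.75.
So the deviation gain is 42 − 13.75 = 28.25, and the fine must be at least 28.25 hours to wipe it out.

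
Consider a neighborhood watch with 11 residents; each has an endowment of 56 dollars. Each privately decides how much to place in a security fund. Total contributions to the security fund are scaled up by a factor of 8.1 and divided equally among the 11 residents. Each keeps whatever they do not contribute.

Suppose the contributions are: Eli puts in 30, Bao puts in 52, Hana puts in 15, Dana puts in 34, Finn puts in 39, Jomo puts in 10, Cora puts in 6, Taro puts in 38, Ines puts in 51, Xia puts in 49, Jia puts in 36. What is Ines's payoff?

Total contributed: 30 + 52 + 15 + 34 + 39 + 10 + 6 + 38 + 51 + 49 + 36 = 360.
Each receives 8.1 × 360 / 11 = 265.09 from the security fund.
Ines keeps 56 − 51 = 5, so Ines's payoff is 5 + 265.09 = 270.09.

270.09 dollars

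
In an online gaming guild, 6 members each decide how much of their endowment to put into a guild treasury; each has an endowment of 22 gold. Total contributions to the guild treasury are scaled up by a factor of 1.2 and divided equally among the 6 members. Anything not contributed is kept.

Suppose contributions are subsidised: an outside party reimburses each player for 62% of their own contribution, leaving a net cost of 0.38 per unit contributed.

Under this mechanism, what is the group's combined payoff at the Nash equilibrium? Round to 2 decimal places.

With the mechanism, a contributed unit returns (1.2/6) / 0.38 = 0.5263 per unit of net cost — still below 1 — so contributing 0 remains dominant for every player.
Everyone keeps their endowment and the group total is 6 × 22 = 132.

132.00 gold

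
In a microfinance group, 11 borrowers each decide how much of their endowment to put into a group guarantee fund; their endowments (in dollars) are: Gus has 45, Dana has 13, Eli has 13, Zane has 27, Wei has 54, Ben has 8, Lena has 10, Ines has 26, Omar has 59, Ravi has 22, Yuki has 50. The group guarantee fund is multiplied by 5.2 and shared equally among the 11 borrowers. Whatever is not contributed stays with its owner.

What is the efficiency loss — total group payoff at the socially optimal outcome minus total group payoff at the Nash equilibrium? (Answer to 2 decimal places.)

The private return per contributed unit is 5.2/11 = 0.4727 < 1 for every player regardless of endowment, so the Nash equilibrium is zero contribution and the group total is Σ E_j = 45 + 13 + 13 + 27 + 54 + 8 + 10 + 26 + 59 + 22 + 50 = 327.
Each contributed unit returns 5.200 to the group, so the social optimum is full contribution by everyone: group total = 5.200 × 327 = 1700.40.
Efficiency loss = (5.200 − 1) × 327 = 1373.40.

1373.40 dollars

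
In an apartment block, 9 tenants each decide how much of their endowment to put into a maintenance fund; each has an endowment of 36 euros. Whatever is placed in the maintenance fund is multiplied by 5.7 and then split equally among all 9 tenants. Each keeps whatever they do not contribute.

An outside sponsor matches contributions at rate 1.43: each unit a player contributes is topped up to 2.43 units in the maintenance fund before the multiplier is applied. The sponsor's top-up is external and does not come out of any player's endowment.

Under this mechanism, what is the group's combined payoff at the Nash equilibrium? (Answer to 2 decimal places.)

4487.72 euros

The effective private return per unit is now 5.7 × 2.43 / 9 = 1.5390 > 1, so every player's dominant strategy flips to full contribution.
So the Nash equilibrium is full contribution by all 9; the group earns 5.7 × 2.43 × 324 = 4487.72.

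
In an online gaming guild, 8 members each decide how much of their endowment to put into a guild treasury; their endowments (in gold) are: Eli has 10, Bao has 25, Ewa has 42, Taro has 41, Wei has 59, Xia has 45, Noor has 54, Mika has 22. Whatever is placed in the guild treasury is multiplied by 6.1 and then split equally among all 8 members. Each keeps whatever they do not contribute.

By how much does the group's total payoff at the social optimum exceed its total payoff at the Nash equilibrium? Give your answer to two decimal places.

1519.80 gold

The private return per contributed unit is 6.1/8 = 0.7625 < 1 for every player regardless of endowment, so the Nash equilibrium is zero contribution and the group total is Σ E_j = 10 + 25 + 42 + 41 + 59 + 45 + 54 + 22 = 298.
Each contributed unit returns 6.100 to the group, so the social optimum is full contribution by everyone: group total = 6.100 × 298 = 1817.80.
Efficiency loss = (6.100 − 1) × 298 = 1519.80.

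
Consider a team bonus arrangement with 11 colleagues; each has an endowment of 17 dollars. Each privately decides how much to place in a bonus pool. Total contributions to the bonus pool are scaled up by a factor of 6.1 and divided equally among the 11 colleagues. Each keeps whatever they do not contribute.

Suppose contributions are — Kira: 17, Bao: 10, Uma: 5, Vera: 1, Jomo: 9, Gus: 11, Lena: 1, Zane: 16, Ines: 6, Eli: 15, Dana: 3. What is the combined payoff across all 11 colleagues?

Total contributed: 17 + 10 + 5 + 1 + 9 + 11 + 1 + 16 + 6 + 15 + 3 = 94; total kept: 11 × 17 − 94 = 93.
The bonus pool pays out 6.1 × 94 = 573.40 in aggregate.
Group total = 93 + 573.40 = 666.40.

666.40 dollars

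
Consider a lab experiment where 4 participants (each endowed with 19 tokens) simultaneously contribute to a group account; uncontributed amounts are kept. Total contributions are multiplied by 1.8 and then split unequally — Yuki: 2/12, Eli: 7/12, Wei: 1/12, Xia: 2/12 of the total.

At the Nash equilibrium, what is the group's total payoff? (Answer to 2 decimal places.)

91.20 tokens

A player with share s gets back 1.8·s per unit contributed, so full contribution is dominant for anyone with s > 1/1.8 = 0.5556 and zero contribution is dominant for anyone below.
Only Eli (7/12) clears that bar, contributing 19; the remaining 3 contribute 0. Total contributed: 19.
The group account pays out 1.8 × 19 = 34.20 in total (split across the unequal shares, but the aggregate is all that matters for the group sum).
The 3 free-riders keep 19 each, adding 57. Group total = 57 + 34.20 = 91.20.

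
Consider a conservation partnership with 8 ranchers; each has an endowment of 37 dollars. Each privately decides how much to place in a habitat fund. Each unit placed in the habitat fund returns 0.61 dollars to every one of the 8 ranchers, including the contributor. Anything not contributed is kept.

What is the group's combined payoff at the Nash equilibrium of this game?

The private return per contributed unit is 0.61 < 1, so contributing 0 is dominant for every player. At the Nash equilibrium everyone keeps their 37, and the group total is 8 × 37 = 296.

296.00 dollars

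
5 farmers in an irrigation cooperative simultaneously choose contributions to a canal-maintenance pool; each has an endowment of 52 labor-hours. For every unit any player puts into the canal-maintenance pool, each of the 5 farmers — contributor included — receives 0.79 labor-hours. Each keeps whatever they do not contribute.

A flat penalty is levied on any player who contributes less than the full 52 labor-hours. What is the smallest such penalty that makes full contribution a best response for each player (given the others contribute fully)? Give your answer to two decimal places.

10.92 labor-hours

Given the others contribute fully, the best deviation is to contribute 0 (any partial contribution still incurs the fine and gives up units whose private return 0.79 is below 1).
Deviating from 52 to 0 saves 52 labor-hours but forfeits the deviator's share of the drop in the canal-maintenance pool: 0.79 × 52 = 41.08.
So the deviation gain is 52 − 41.08 = 10.92, and the fine must be at least 10.92 labor-hours to wipe it out.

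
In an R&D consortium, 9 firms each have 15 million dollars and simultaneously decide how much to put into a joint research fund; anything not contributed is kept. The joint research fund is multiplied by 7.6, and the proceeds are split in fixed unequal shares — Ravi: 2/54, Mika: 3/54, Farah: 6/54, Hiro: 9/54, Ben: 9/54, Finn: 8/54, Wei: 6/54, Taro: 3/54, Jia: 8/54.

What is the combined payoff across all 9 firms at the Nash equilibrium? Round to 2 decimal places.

531.00 million dollars

Player j's private return per contributed unit is 7.6 × (j's share). Contributing is weakly dominant for j when that share is at least 1/7.6 = 0.1316, and contributing 0 is dominant otherwise.
Hiro, Ben, Finn and Jia clear that bar, contributing 15 each; the remaining 5 contribute 0. Total contributed: 60.
The joint research fund pays out 7.6 × 60 = 456.00 in total (split across the unequal shares, but the aggregate is all that matters for the group sum).
The 5 free-riders keep 15 each, adding 75. Group total = 75 + 456.00 = 531.00.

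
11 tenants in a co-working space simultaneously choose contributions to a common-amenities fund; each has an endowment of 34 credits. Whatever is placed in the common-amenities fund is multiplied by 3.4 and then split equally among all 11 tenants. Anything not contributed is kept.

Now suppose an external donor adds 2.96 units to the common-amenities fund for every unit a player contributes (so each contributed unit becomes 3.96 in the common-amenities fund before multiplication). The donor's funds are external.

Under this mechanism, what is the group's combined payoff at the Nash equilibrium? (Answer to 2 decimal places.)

5035.54 credits

The effective private return per unit is now 3.4 × 3.96 / 11 = 1.2240 > 1, so every player's dominant strategy flips to full contribution.
So the Nash equilibrium is full contribution by all 11; the group earns 3.4 × 3.96 × 374 = 5035.54.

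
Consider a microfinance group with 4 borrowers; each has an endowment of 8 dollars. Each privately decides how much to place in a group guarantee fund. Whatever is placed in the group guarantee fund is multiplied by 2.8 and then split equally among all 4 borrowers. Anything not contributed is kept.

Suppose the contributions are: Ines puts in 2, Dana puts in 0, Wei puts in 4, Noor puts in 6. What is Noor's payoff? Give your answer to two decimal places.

Total contributed: 2 + 0 + 4 + 6 = 12.
Each receives 2.8 × 12 / 4 = 8.40 from the group guarantee fund.
Noor keeps 8 − 6 = 2, so Noor's payoff is 2 + 8.40 = 10.40.

10.40 dollars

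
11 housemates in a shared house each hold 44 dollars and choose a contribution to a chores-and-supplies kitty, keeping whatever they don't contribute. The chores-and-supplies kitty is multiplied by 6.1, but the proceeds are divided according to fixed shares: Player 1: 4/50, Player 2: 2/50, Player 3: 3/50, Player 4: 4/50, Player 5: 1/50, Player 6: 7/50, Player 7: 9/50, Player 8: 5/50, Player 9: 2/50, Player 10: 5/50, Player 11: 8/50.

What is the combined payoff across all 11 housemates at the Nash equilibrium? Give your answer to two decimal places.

708.40 dollars

Each unit j contributes comes back to j as 6.1 × (j's share), so j prefers to contribute only if that share exceeds 1/6.1 = 0.1639; otherwise keeping the unit dominates.
Only Player 7 (9/50) clears that bar, contributing 44; the remaining 10 contribute 0. Total contributed: 44.
The chores-and-supplies kitty pays out 6.1 × 44 = 268.40 in total (split across the unequal shares, but the aggregate is all that matters for the group sum).
The 10 free-riders keep 44 each, adding 440. Group total = 440 + 268.40 = 708.40.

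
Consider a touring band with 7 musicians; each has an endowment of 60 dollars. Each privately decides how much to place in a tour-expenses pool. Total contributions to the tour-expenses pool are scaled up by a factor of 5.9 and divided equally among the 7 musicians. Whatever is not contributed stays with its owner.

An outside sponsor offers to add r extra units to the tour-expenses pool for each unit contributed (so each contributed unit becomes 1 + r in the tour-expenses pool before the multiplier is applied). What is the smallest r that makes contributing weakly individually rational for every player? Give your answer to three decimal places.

With matching at rate r, one contributed unit becomes (1 + r) in the tour-expenses pool and returns 5.9 × (1 + r) / 7 to the contributor.
Setting this equal to 1: 1 + r = 7/5.9 = 1.1864.
So the minimum matching rate is r = 1.1864 − 1 = 0.186.

0.186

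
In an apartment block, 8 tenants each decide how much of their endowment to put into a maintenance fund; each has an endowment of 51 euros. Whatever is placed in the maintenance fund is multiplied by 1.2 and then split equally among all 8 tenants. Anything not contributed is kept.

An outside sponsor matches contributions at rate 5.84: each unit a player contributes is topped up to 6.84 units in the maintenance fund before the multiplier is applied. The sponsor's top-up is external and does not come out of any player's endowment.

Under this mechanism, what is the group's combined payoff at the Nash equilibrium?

3348.86 euros

The effective private return per unit is now 1.2 × 6.84 / 8 = 1.0260 > 1, so every player's dominant strategy flips to full contribution.
So the Nash equilibrium is full contribution by all 8; the group earns 1.2 × 6.84 × 408 = 3348.86.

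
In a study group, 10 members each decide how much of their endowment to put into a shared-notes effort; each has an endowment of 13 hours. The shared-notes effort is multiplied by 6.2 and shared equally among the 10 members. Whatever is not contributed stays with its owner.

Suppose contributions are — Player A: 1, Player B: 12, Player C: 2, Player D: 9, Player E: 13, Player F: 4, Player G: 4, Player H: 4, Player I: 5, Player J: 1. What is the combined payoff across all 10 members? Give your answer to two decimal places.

416.00 hours

Total contributed: 1 + 12 + 2 + 9 + 13 + 4 + 4 + 4 + 5 + 1 = 55; total kept: 10 × 13 − 55 = 75.
The shared-notes effort pays out 6.2 × 55 = 341.00 in aggregate.
Group total = 75 + 341.00 = 416.00.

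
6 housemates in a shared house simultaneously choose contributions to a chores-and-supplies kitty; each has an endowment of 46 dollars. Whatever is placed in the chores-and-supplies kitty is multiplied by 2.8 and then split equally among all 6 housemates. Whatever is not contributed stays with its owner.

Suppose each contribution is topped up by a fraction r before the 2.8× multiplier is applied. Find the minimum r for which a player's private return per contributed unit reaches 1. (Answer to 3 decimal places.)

With matching at rate r, one contributed unit becomes (1 + r) in the chores-and-supplies kitty and returns 2.8 × (1 + r) / 6 to the contributor.
Setting this equal to 1: 1 + r = 6/2.8 = 2.1429.
So the minimum matching rate is r = 2.1429 − 1 = 1.143.

1.143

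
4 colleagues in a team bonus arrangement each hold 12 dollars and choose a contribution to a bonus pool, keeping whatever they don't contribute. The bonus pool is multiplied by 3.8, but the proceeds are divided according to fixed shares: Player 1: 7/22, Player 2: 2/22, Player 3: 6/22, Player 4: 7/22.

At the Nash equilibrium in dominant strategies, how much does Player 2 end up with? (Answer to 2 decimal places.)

24.44 dollars

Each unit j contributes comes back to j as 3.8 × (j's share), so j prefers to contribute only if that share exceeds 1/3.8 = 0.2632; otherwise keeping the unit dominates.
Player 1, Player 3 and Player 4 clear that bar, contributing 12 each; the remaining 1 contribute 0. Total contributed: 36.
Player 2 keeps 12 and receives 3.8 × 36 × 2/22 = 12.44 from the bonus pool, for a payoff of 24.44.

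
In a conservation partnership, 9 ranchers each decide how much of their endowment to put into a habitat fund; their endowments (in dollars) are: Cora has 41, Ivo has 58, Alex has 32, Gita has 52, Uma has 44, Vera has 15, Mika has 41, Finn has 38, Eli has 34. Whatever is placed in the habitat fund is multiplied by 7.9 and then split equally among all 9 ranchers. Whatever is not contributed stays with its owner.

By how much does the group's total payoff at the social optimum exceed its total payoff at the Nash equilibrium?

2449.50 dollars

The private return per contributed unit is 7.9/9 = 0.8778 < 1 for every player regardless of endowment, so the Nash equilibrium is zero contribution and the group total is Σ E_j = 41 + 58 + 32 + 52 + 44 + 15 + 41 + 38 + 34 = 355.
Each contributed unit returns 7.900 to the group, so the social optimum is full contribution by everyone: group total = 7.900 × 355 = 2804.50.
Efficiency loss = (7.900 − 1) × 355 = 2449.50.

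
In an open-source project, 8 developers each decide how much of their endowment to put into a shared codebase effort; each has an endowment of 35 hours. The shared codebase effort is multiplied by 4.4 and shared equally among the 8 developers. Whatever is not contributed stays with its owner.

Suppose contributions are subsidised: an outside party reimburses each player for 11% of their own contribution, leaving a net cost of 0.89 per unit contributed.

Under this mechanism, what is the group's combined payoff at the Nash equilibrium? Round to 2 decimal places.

The effective private return is (4.4/8) / 0.89 = 0.6180, which is still under 1, so the mechanism doesn't change anyone's dominant strategy: zero contribution.
At the Nash equilibrium no one contributes; group total payoff = 8 × 35 = 280.

280.00 hours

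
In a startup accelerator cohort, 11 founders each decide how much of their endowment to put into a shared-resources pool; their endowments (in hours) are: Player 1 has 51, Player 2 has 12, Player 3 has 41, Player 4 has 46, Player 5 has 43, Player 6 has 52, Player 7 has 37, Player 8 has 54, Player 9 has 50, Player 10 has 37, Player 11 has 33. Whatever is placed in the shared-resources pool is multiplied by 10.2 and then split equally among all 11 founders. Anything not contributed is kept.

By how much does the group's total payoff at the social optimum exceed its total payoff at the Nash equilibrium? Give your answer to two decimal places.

4195.20 hours

The private return per contributed unit is 10.2/11 = 0.9273 < 1 for every player regardless of endowment, so the Nash equilibrium is zero contribution and the group total is Σ E_j = 51 + 12 + 41 + 46 + 43 + 52 + 37 + 54 + 50 + 37 + 33 = 456.
Each contributed unit returns 10.200 to the group, so the social optimum is full contribution by everyone: group total = 10.200 × 456 = 4651.20.
Efficiency loss = (10.200 − 1) × 456 = 4195.20.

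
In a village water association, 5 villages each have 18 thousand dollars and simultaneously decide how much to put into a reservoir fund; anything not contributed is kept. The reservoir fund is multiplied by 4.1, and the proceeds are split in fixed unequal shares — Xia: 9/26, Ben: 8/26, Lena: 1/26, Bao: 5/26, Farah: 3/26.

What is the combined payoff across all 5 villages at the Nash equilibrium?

Player j's private return per contributed unit is 4.1 × (j's share). Contributing is weakly dominant for j when that share is at least 1/4.1 = 0.2439, and contributing 0 is dominant otherwise.
Xia and Ben clear that bar, contributing 18 each; the remaining 3 contribute 0. Total contributed: 36.
The reservoir fund pays out 4.1 × 36 = 147.60 in total (split across the unequal shares, but the aggregate is all that matters for the group sum).
The 3 free-riders keep 18 each, adding 54. Group total = 54 + 147.60 = 201.60.

201.60 thousand dollars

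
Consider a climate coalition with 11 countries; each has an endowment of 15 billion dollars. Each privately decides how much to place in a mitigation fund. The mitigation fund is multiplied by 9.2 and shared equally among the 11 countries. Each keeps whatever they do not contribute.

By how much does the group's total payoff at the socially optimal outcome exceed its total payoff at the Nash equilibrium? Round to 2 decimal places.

1353.00 billion dollars

Each contributed unit returns 9.2/11 = 0.8364 to its contributor — below 1 — so contributing 0 is dominant for every player. At the Nash equilibrium everyone keeps their 15, and the group total is 11 × 15 = 165.
Each contributed unit returns 9.200 to the group as a whole (0.8364 to each of 11 players), which exceeds 1, so the social optimum is full contribution: group total = 9.200 × 165 = 1518.00.
Efficiency loss = 1518.00 − 165 = 1353.00.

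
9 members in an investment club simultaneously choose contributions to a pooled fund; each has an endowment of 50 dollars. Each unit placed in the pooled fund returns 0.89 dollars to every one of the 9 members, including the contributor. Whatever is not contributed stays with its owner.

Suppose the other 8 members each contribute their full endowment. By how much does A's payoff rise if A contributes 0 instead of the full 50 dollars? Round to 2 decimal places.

Switching from a contribution of 50 to 0 lets A keep an extra 50 dollars, but lowers the pooled fund by 50, which costs A their own share of that drop: 0.89 × 50 = 44.50.
Net gain = 50 − 44.50 = 5.50. The private return per contributed unit (0.89) is below 1, so free-riding is indeed the best response regardless of what the others do.

5.50 dollars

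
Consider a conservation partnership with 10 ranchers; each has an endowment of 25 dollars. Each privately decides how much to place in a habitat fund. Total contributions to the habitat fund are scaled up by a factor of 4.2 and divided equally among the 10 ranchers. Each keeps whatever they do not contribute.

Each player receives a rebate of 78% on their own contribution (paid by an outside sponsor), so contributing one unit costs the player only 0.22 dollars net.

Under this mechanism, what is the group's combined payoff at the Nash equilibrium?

1245.00 dollars

The effective private return per unit is now (4.2/10) / 0.22 = 1.9091 > 1, so every player's dominant strategy flips to full contribution.
So the Nash equilibrium is full contribution by all 10; the group earns 10 × (25 × 0.78 + 4.2 × 25) = 1245.00.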